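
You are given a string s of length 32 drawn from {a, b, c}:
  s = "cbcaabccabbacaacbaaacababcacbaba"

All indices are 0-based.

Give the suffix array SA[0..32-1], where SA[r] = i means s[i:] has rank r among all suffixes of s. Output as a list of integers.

[31, 17, 3, 18, 13, 29, 21, 8, 23, 4, 11, 19, 14, 26, 30, 16, 28, 22, 10, 9, 1, 24, 5, 2, 12, 20, 7, 25, 15, 27, 0, 6]

rank | idx | suffix
   0 |  31 | a
   1 |  17 | aaacababcacbaba
   2 |   3 | aabccabbacaacbaaacababcacbaba
   3 |  18 | aacababcacbaba
   4 |  13 | aacbaaacababcacbaba
   5 |  29 | aba
   6 |  21 | ababcacbaba
   7 |   8 | abbacaacbaaacababcacbaba
   8 |  23 | abcacbaba
   9 |   4 | abccabbacaacbaaacababcacbaba
  10 |  11 | acaacbaaacababcacbaba
  11 |  19 | acababcacbaba
  12 |  14 | acbaaacababcacbaba
  13 |  26 | acbaba
  14 |  30 | ba
  15 |  16 | baaacababcacbaba
  16 |  28 | baba
  17 |  22 | babcacbaba
  18 |  10 | bacaacbaaacababcacbaba
  19 |   9 | bbacaacbaaacababcacbaba
  20 |   1 | bcaabccabbacaacbaaacababcacbaba
  21 |  24 | bcacbaba
  22 |   5 | bccabbacaacbaaacababcacbaba
  23 |   2 | caabccabbacaacbaaacababcacbaba
  24 |  12 | caacbaaacababcacbaba
  25 |  20 | cababcacbaba
  26 |   7 | cabbacaacbaaacababcacbaba
  27 |  25 | cacbaba
  28 |  15 | cbaaacababcacbaba
  29 |  27 | cbaba
  30 |   0 | cbcaabccabbacaacbaaacababcacbaba
  31 |   6 | ccabbacaacbaaacababcacbaba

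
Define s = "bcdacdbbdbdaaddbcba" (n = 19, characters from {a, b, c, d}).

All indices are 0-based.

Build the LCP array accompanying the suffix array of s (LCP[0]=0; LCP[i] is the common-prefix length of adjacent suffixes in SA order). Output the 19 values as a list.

[0, 1, 1, 1, 0, 1, 1, 2, 1, 2, 0, 1, 2, 0, 2, 1, 2, 2, 1]

rank | idx | suffix
   0 |  18 | a
   1 |  11 | aaddbcba
   2 |   3 | acdbbdbdaaddbcba
   3 |  12 | addbcba
   4 |  17 | ba
   5 |   6 | bbdbdaaddbcba
   6 |  15 | bcba
   7 |   0 | bcdacdbbdbdaaddbcba
   8 |   9 | bdaaddbcba
   9 |   7 | bdbdaaddbcba
  10 |  16 | cba
  11 |   1 | cdacdbbdbdaaddbcba
  12 |   4 | cdbbdbdaaddbcba
  13 |  10 | daaddbcba
  14 |   2 | dacdbbdbdaaddbcba
  15 |   5 | dbbdbdaaddbcba
  16 |  14 | dbcba
  17 |   8 | dbdaaddbcba
  18 |  13 | ddbcba

SA = [18, 11, 3, 12, 17, 6, 15, 0, 9, 7, 16, 1, 4, 10, 2, 5, 14, 8, 13]
rank  pair      lcp
   1  s[18:],s[11:]  1  'a'
   2  s[11:],s[3:]  1  'a'
   3  s[3:],s[12:]  1  'a'
   4  s[12:],s[17:]  0  ''
   5  s[17:],s[6:]  1  'b'
   6  s[6:],s[15:]  1  'b'
   7  s[15:],s[0:]  2  'bc'
   8  s[0:],s[9:]  1  'b'
   9  s[9:],s[7:]  2  'bd'
  10  s[7:],s[16:]  0  ''
  11  s[16:],s[1:]  1  'c'
  12  s[1:],s[4:]  2  'cd'
  13  s[4:],s[10:]  0  ''
  14  s[10:],s[2:]  2  'da'
  15  s[2:],s[5:]  1  'd'
  16  s[5:],s[14:]  2  'db'
  17  s[14:],s[8:]  2  'db'
  18  s[8:],s[13:]  1  'd'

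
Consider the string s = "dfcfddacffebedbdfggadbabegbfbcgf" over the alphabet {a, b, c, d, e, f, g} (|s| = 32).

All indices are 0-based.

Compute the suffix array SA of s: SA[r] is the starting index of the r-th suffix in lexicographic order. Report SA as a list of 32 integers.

[22, 6, 19, 21, 28, 14, 11, 23, 26, 2, 7, 29, 5, 20, 13, 4, 0, 15, 10, 12, 24, 31, 27, 1, 3, 9, 8, 16, 18, 25, 30, 17]

rank | idx | suffix
   0 |  22 | abegbfbcgf
   1 |   6 | acffebedbdfggadbabegbfbcgf
   2 |  19 | adbabegbfbcgf
   3 |  21 | babegbfbcgf
   4 |  28 | bcgf
   5 |  14 | bdfggadbabegbfbcgf
   6 |  11 | bedbdfggadbabegbfbcgf
   7 |  23 | begbfbcgf
   8 |  26 | bfbcgf
   9 |   2 | cfddacffebedbdfggadbabegbfbcgf
  10 |   7 | cffebedbdfggadbabegbfbcgf
  11 |  29 | cgf
  12 |   5 | dacffebedbdfggadbabegbfbcgf
  13 |  20 | dbabegbfbcgf
  14 |  13 | dbdfggadbabegbfbcgf
  15 |   4 | ddacffebedbdfggadbabegbfbcgf
  16 |   0 | dfcfddacffebedbdfggadbabegbfbcgf
  17 |  15 | dfggadbabegbfbcgf
  18 |  10 | ebedbdfggadbabegbfbcgf
  19 |  12 | edbdfggadbabegbfbcgf
  20 |  24 | egbfbcgf
  21 |  31 | f
  22 |  27 | fbcgf
  23 |   1 | fcfddacffebedbdfggadbabegbfbcgf
  24 |   3 | fddacffebedbdfggadbabegbfbcgf
  25 |   9 | febedbdfggadbabegbfbcgf
  26 |   8 | ffebedbdfggadbabegbfbcgf
  27 |  16 | fggadbabegbfbcgf
  28 |  18 | gadbabegbfbcgf
  29 |  25 | gbfbcgf
  30 |  30 | gf
  31 |  17 | ggadbabegbfbcgf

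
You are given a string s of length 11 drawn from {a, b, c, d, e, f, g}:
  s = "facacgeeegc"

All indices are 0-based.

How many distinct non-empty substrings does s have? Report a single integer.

58

rank→(start, suffix):
  0 → (1, 'acacgeeegc')
  1 → (3, 'acgeeegc')
  2 → (10, 'c')
  3 → (2, 'cacgeeegc')
  4 → (4, 'cgeeegc')
  5 → (6, 'eeegc')
  6 → (7, 'eegc')
  7 → (8, 'egc')
  8 → (0, 'facacgeeegc')
  9 → (9, 'gc')
  10 → (5, 'geeegc')

SA = [1, 3, 10, 2, 4, 6, 7, 8, 0, 9, 5]
[i] adj suffixes → lcp
  [1] 1/3 → 2 ('ac')
  [2] 3/10 → 0 ('')
  [3] 10/2 → 1 ('c')
  [4] 2/4 → 1 ('c')
  [5] 4/6 → 0 ('')
  [6] 6/7 → 2 ('ee')
  [7] 7/8 → 1 ('e')
  [8] 8/0 → 0 ('')
  [9] 0/9 → 0 ('')
  [10] 9/5 → 1 ('g')

n(n+1)/2 = 11·12/2 = 66
Σ LCP = 0 + 2 + 0 + 1 + 1 + 0 + 2 + 1 + 0 + 0 + 1 = 8
distinct = 66 − 8 = 58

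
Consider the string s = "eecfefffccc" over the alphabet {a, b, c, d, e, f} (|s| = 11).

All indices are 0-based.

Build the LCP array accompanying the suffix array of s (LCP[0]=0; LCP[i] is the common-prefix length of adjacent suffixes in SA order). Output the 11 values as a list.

sorted suffixes:
  #0 SA[0]=10  'c'
  #1 SA[1]=9  'cc'
  #2 SA[2]=8  'ccc'
  #3 SA[3]=2  'cfefffccc'
  #4 SA[4]=1  'ecfefffccc'
  #5 SA[5]=0  'eecfefffccc'
  #6 SA[6]=4  'efffccc'
  #7 SA[7]=7  'fccc'
  #8 SA[8]=3  'fefffccc'
  #9 SA[9]=6  'ffccc'
  #10 SA[10]=5  'fffccc'

SA = [10, 9, 8, 2, 1, 0, 4, 7, 3, 6, 5]
rank  pair      lcp
   1  s[10:],s[9:]  1  'c'
   2  s[9:],s[8:]  2  'cc'
   3  s[8:],s[2:]  1  'c'
   4  s[2:],s[1:]  0  ''
   5  s[1:],s[0:]  1  'e'
   6  s[0:],s[4:]  1  'e'
   7  s[4:],s[7:]  0  ''
   8  s[7:],s[3:]  1  'f'
   9  s[3:],s[6:]  1  'f'
  10  s[6:],s[5:]  2  'ff'

[0, 1, 2, 1, 0, 1, 1, 0, 1, 1, 2]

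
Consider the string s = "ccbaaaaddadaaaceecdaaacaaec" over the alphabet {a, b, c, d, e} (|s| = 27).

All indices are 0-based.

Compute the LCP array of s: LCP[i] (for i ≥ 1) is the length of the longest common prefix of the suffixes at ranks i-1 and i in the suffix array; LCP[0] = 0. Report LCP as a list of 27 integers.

[0, 3, 4, 3, 2, 3, 2, 2, 1, 2, 1, 2, 1, 0, 0, 1, 1, 1, 1, 1, 0, 5, 2, 1, 0, 2, 1]

sorted suffixes:
  #0 SA[0]=3  'aaaaddadaaaceecdaaacaaec'
  #1 SA[1]=19  'aaacaaec'
  #2 SA[2]=11  'aaaceecdaaacaaec'
  #3 SA[3]=4  'aaaddadaaaceecdaaacaaec'
  #4 SA[4]=20  'aacaaec'
  #5 SA[5]=12  'aaceecdaaacaaec'
  #6 SA[6]=5  'aaddadaaaceecdaaacaaec'
  #7 SA[7]=23  'aaec'
  #8 SA[8]=21  'acaaec'
  #9 SA[9]=13  'aceecdaaacaaec'
  #10 SA[10]=9  'adaaaceecdaaacaaec'
  #11 SA[11]=6  'addadaaaceecdaaacaaec'
  #12 SA[12]=24  'aec'
  #13 SA[13]=2  'baaaaddadaaaceecdaaacaaec'
  #14 SA[14]=26  'c'
  #15 SA[15]=22  'caaec'
  #16 SA[16]=1  'cbaaaaddadaaaceecdaaacaaec'
  #17 SA[17]=0  'ccbaaaaddadaaaceecdaaacaaec'
  #18 SA[18]=17  'cdaaacaaec'
  #19 SA[19]=14  'ceecdaaacaaec'
  #20 SA[20]=18  'daaacaaec'
  #21 SA[21]=10  'daaaceecdaaacaaec'
  #22 SA[22]=8  'dadaaaceecdaaacaaec'
  #23 SA[23]=7  'ddadaaaceecdaaacaaec'
  #24 SA[24]=25  'ec'
  #25 SA[25]=16  'ecdaaacaaec'
  #26 SA[26]=15  'eecdaaacaaec'

SA = [3, 19, 11, 4, 20, 12, 5, 23, 21, 13, 9, 6, 24, 2, 26, 22, 1, 0, 17, 14, 18, 10, 8, 7, 25, 16, 15]
[i] adj suffixes → lcp
  [1] 3/19 → 3 ('aaa')
  [2] 19/11 → 4 ('aaac')
  [3] 11/4 → 3 ('aaa')
  [4] 4/20 → 2 ('aa')
  [5] 20/12 → 3 ('aac')
  [6] 12/5 → 2 ('aa')
  [7] 5/23 → 2 ('aa')
  [8] 23/21 → 1 ('a')
  [9] 21/13 → 2 ('ac')
  [10] 13/9 → 1 ('a')
  [11] 9/6 → 2 ('ad')
  [12] 6/24 → 1 ('a')
  [13] 24/2 → 0 ('')
  [14] 2/26 → 0 ('')
  [15] 26/22 → 1 ('c')
  [16] 22/1 → 1 ('c')
  [17] 1/0 → 1 ('c')
  [18] 0/17 → 1 ('c')
  [19] 17/14 → 1 ('c')
  [20] 14/18 → 0 ('')
  [21] 18/10 → 5 ('daaac')
  [22] 10/8 → 2 ('da')
  [23] 8/7 → 1 ('d')
  [24] 7/25 → 0 ('')
  [25] 25/16 → 2 ('ec')
  [26] 16/15 → 1 ('e')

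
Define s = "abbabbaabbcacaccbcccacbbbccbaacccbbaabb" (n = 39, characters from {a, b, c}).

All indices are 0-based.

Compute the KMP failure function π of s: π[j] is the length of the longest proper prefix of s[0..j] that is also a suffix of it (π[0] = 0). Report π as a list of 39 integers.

[0, 0, 0, 1, 2, 3, 4, 1, 2, 3, 0, 1, 0, 1, 0, 0, 0, 0, 0, 0, 1, 0, 0, 0, 0, 0, 0, 0, 1, 1, 0, 0, 0, 0, 0, 1, 1, 2, 3]

π[0] = 0
j=1 s[j]='b': π[1]=0 (border '')
j=2 s[j]='b': π[2]=0 (border '')
j=3 s[j]='a': π[3]=1 (border 'a')
j=4 s[j]='b': π[4]=2 (border 'ab')
j=5 s[j]='b': π[5]=3 (border 'abb')
j=6 s[j]='a': π[6]=4 (border 'abba')
j=7 s[j]='a': k: 4→1→0; π[7]=1 (border 'a')
j=8 s[j]='b': π[8]=2 (border 'ab')
j=9 s[j]='b': π[9]=3 (border 'abb')
j=10 s[j]='c': k: 3→0; π[10]=0 (border '')
j=11 s[j]='a': π[11]=1 (border 'a')
j=12 s[j]='c': k: 1→0; π[12]=0 (border '')
j=13 s[j]='a': π[13]=1 (border 'a')
j=14 s[j]='c': k: 1→0; π[14]=0 (border '')
j=15 s[j]='c': π[15]=0 (border '')
j=16 s[j]='b': π[16]=0 (border '')
j=17 s[j]='c': π[17]=0 (border '')
j=18 s[j]='c': π[18]=0 (border '')
j=19 s[j]='c': π[19]=0 (border '')
j=20 s[j]='a': π[20]=1 (border 'a')
j=21 s[j]='c': k: 1→0; π[21]=0 (border '')
j=22 s[j]='b': π[22]=0 (border '')
j=23 s[j]='b': π[23]=0 (border '')
j=24 s[j]='b': π[24]=0 (border '')
j=25 s[j]='c': π[25]=0 (border '')
j=26 s[j]='c': π[26]=0 (border '')
j=27 s[j]='b': π[27]=0 (border '')
j=28 s[j]='a': π[28]=1 (border 'a')
j=29 s[j]='a': k: 1→0; π[29]=1 (border 'a')
j=30 s[j]='c': k: 1→0; π[30]=0 (border '')
j=31 s[j]='c': π[31]=0 (border '')
j=32 s[j]='c': π[32]=0 (border '')
j=33 s[j]='b': π[33]=0 (border '')
j=34 s[j]='b': π[34]=0 (border '')
j=35 s[j]='a': π[35]=1 (border 'a')
j=36 s[j]='a': k: 1→0; π[36]=1 (border 'a')
j=37 s[j]='b': π[37]=2 (border 'ab')
j=38 s[j]='b': π[38]=3 (border 'abb')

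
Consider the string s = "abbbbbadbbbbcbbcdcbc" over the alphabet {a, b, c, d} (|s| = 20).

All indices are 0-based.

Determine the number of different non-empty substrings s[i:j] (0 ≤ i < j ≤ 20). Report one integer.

rank | idx | suffix
   0 |   0 | abbbbbadbbbbcbbcdcbc
   1 |   6 | adbbbbcbbcdcbc
   2 |   5 | badbbbbcbbcdcbc
   3 |   4 | bbadbbbbcbbcdcbc
   4 |   3 | bbbadbbbbcbbcdcbc
   5 |   2 | bbbbadbbbbcbbcdcbc
   6 |   1 | bbbbbadbbbbcbbcdcbc
   7 |   8 | bbbbcbbcdcbc
   8 |   9 | bbbcbbcdcbc
   9 |  10 | bbcbbcdcbc
  10 |  13 | bbcdcbc
  11 |  18 | bc
  12 |  11 | bcbbcdcbc
  13 |  14 | bcdcbc
  14 |  19 | c
  15 |  12 | cbbcdcbc
  16 |  17 | cbc
  17 |  15 | cdcbc
  18 |   7 | dbbbbcbbcdcbc
  19 |  16 | dcbc

SA = [0, 6, 5, 4, 3, 2, 1, 8, 9, 10, 13, 18, 11, 14, 19, 12, 17, 15, 7, 16]
i: (SA[i-1],SA[i]) lcp shared
  1: (0,6) 1 'a'
  2: (6,5) 0 ''
  3: (5,4) 1 'b'
  4: (4,3) 2 'bb'
  5: (3,2) 3 'bbb'
  6: (2,1) 4 'bbbb'
  7: (1,8) 4 'bbbb'
  8: (8,9) 3 'bbb'
  9: (9,10) 2 'bb'
  10: (10,13) 3 'bbc'
  11: (13,18) 1 'b'
  12: (18,11) 2 'bc'
  13: (11,14) 2 'bc'
  14: (14,19) 0 ''
  15: (19,12) 1 'c'
  16: (12,17) 2 'cb'
  17: (17,15) 1 'c'
  18: (15,7) 0 ''
  19: (7,16) 1 'd'

n(n+1)/2 = 20·21/2 = 210
Σ LCP = 0 + 1 + 0 + 1 + 2 + 3 + 4 + 4 + 3 + 2 + 3 + 1 + 2 + 2 + 0 + 1 + 2 + 1 + 0 + 1 = 33
distinct = 210 − 33 = 177

177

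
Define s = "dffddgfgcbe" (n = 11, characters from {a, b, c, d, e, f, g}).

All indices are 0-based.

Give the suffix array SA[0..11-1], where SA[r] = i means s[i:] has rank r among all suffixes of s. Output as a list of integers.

rank→(start, suffix):
  0 → (9, 'be')
  1 → (8, 'cbe')
  2 → (3, 'ddgfgcbe')
  3 → (0, 'dffddgfgcbe')
  4 → (4, 'dgfgcbe')
  5 → (10, 'e')
  6 → (2, 'fddgfgcbe')
  7 → (1, 'ffddgfgcbe')
  8 → (6, 'fgcbe')
  9 → (7, 'gcbe')
  10 → (5, 'gfgcbe')

[9, 8, 3, 0, 4, 10, 2, 1, 6, 7, 5]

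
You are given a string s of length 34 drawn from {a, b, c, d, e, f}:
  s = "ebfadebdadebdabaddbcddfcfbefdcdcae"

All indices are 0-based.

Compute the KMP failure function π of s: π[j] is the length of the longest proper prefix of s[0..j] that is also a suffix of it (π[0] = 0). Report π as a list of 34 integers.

[0, 0, 0, 0, 0, 1, 2, 0, 0, 0, 1, 2, 0, 0, 0, 0, 0, 0, 0, 0, 0, 0, 0, 0, 0, 0, 1, 0, 0, 0, 0, 0, 0, 1]

π[0] = 0
j=1 s[j]='b': π[1]=0 (border '')
j=2 s[j]='f': π[2]=0 (border '')
j=3 s[j]='a': π[3]=0 (border '')
j=4 s[j]='d': π[4]=0 (border '')
j=5 s[j]='e': π[5]=1 (border 'e')
j=6 s[j]='b': π[6]=2 (border 'eb')
j=7 s[j]='d': k: 2→0; π[7]=0 (border '')
j=8 s[j]='a': π[8]=0 (border '')
j=9 s[j]='d': π[9]=0 (border '')
j=10 s[j]='e': π[10]=1 (border 'e')
j=11 s[j]='b': π[11]=2 (border 'eb')
j=12 s[j]='d': k: 2→0; π[12]=0 (border '')
j=13 s[j]='a': π[13]=0 (border '')
j=14 s[j]='b': π[14]=0 (border '')
j=15 s[j]='a': π[15]=0 (border '')
j=16 s[j]='d': π[16]=0 (border '')
j=17 s[j]='d': π[17]=0 (border '')
j=18 s[j]='b': π[18]=0 (border '')
j=19 s[j]='c': π[19]=0 (border '')
j=20 s[j]='d': π[20]=0 (border '')
j=21 s[j]='d': π[21]=0 (border '')
j=22 s[j]='f': π[22]=0 (border '')
j=23 s[j]='c': π[23]=0 (border '')
j=24 s[j]='f': π[24]=0 (border '')
j=25 s[j]='b': π[25]=0 (border '')
j=26 s[j]='e': π[26]=1 (border 'e')
j=27 s[j]='f': k: 1→0; π[27]=0 (border '')
j=28 s[j]='d': π[28]=0 (border '')
j=29 s[j]='c': π[29]=0 (border '')
j=30 s[j]='d': π[30]=0 (border '')
j=31 s[j]='c': π[31]=0 (border '')
j=32 s[j]='a': π[32]=0 (border '')
j=33 s[j]='e': π[33]=1 (border 'e')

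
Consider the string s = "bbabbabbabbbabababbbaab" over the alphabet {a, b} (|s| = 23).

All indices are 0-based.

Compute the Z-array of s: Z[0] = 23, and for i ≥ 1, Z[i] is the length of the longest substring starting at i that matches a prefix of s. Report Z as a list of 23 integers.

[23, 1, 0, 8, 1, 0, 5, 1, 0, 2, 4, 1, 0, 1, 0, 1, 0, 2, 3, 1, 0, 0, 1]

Z[0]=23
i=1: fresh scan; Z[1]=1 scan→box=[1,2)
i=2: fresh scan; Z[2]=0
i=3: fresh scan; Z[3]=8 scan→box=[3,11)
i=4: min(r-i=7, Z[1]=1)=1; Z[4]=1
i=5: min(r-i=6, Z[2]=0)=0; Z[5]=0
i=6: min(r-i=5, Z[3]=8)=5; Z[6]=5
i=7: min(r-i=4, Z[4]=1)=1; Z[7]=1
i=8: min(r-i=3, Z[5]=0)=0; Z[8]=0
i=9: min(r-i=2, Z[6]=5)=2; Z[9]=2
i=10: min(r-i=1, Z[7]=1)=1; Z[10]=4 scan→box=[10,14)
i=11: min(r-i=3, Z[1]=1)=1; Z[11]=1
i=12: min(r-i=2, Z[2]=0)=0; Z[12]=0
i=13: min(r-i=1, Z[3]=8)=1; Z[13]=1
i=14: fresh scan; Z[14]=0
i=15: fresh scan; Z[15]=1 scan→box=[15,16)
i=16: fresh scan; Z[16]=0
i=17: fresh scan; Z[17]=2 scan→box=[17,19)
i=18: min(r-i=1, Z[1]=1)=1; Z[18]=3 scan→box=[18,21)
i=19: min(r-i=2, Z[1]=1)=1; Z[19]=1
i=20: min(r-i=1, Z[2]=0)=0; Z[20]=0
i=21: fresh scan; Z[21]=0
i=22: fresh scan; Z[22]=1 scan→box=[22,23)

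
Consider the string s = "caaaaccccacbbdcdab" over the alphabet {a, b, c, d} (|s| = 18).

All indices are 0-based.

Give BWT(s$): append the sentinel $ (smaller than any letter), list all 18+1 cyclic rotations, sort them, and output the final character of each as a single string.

bcaadcaacb$caccadcb

rank  rotation             last
    0  $caaaaccccacbbdcdab  b
    1  aaaaccccacbbdcdab$c  c
    2  aaaccccacbbdcdab$ca  a
    3  aaccccacbbdcdab$caa  a
    4  ab$caaaaccccacbbdcd  d
    5  acbbdcdab$caaaacccc  c
    6  accccacbbdcdab$caaa  a
    7  b$caaaaccccacbbdcda  a
    8  bbdcdab$caaaaccccac  c
    9  bdcdab$caaaaccccacb  b
   10  caaaaccccacbbdcdab$  $
   11  cacbbdcdab$caaaaccc  c
   12  cbbdcdab$caaaacccca  a
   13  ccacbbdcdab$caaaacc  c
   14  cccacbbdcdab$caaaac  c
   15  ccccacbbdcdab$caaaa  a
   16  cdab$caaaaccccacbbd  d
   17  dab$caaaaccccacbbdc  c
   18  dcdab$caaaaccccacbb  b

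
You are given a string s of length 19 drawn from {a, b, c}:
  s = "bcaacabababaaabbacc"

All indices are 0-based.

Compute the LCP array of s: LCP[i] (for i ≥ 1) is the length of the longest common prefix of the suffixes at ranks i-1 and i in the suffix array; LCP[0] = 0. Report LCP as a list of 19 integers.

rank | idx | suffix
   0 |  11 | aaabbacc
   1 |  12 | aabbacc
   2 |   2 | aacabababaaabbacc
   3 |   9 | abaaabbacc
   4 |   7 | ababaaabbacc
   5 |   5 | abababaaabbacc
   6 |  13 | abbacc
   7 |   3 | acabababaaabbacc
   8 |  16 | acc
   9 |  10 | baaabbacc
  10 |   8 | babaaabbacc
  11 |   6 | bababaaabbacc
  12 |  15 | bacc
  13 |  14 | bbacc
  14 |   0 | bcaacabababaaabbacc
  15 |  18 | c
  16 |   1 | caacabababaaabbacc
  17 |   4 | cabababaaabbacc
  18 |  17 | cc

SA = [11, 12, 2, 9, 7, 5, 13, 3, 16, 10, 8, 6, 15, 14, 0, 18, 1, 4, 17]
rank  pair      lcp
   1  s[11:],s[12:]  2  'aa'
   2  s[12:],s[2:]  2  'aa'
   3  s[2:],s[9:]  1  'a'
   4  s[9:],s[7:]  3  'aba'
   5  s[7:],s[5:]  5  'ababa'
   6  s[5:],s[13:]  2  'ab'
   7  s[13:],s[3:]  1  'a'
   8  s[3:],s[16:]  2  'ac'
   9  s[16:],s[10:]  0  ''
  10  s[10:],s[8:]  2  'ba'
  11  s[8:],s[6:]  4  'baba'
  12  s[6:],s[15:]  2  'ba'
  13  s[15:],s[14:]  1  'b'
  14  s[14:],s[0:]  1  'b'
  15  s[0:],s[18:]  0  ''
  16  s[18:],s[1:]  1  'c'
  17  s[1:],s[4:]  2  'ca'
  18  s[4:],s[17:]  1  'c'

[0, 2, 2, 1, 3, 5, 2, 1, 2, 0, 2, 4, 2, 1, 1, 0, 1, 2, 1]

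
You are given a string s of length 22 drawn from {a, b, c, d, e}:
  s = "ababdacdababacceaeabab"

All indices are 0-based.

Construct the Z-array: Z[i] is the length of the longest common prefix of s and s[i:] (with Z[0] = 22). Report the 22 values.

[22, 0, 2, 0, 0, 1, 0, 0, 4, 0, 3, 0, 1, 0, 0, 0, 1, 0, 4, 0, 2, 0]

Z[0]=22
i=1: outside box; Z[1]=0
i=2: outside box; Z[2]=2 extend→box=[2,4)
i=3: min(r-i=1, Z[1]=0)=0; Z[3]=0
i=4: outside box; Z[4]=0
i=5: outside box; Z[5]=1 extend→box=[5,6)
i=6: outside box; Z[6]=0
i=7: outside box; Z[7]=0
i=8: outside box; Z[8]=4 extend→box=[8,12)
i=9: min(r-i=3, Z[1]=0)=0; Z[9]=0
i=10: min(r-i=2, Z[2]=2)=2; Z[10]=3 extend→box=[10,13)
i=11: min(r-i=2, Z[1]=0)=0; Z[11]=0
i=12: min(r-i=1, Z[2]=2)=1; Z[12]=1
i=13: outside box; Z[13]=0
i=14: outside box; Z[14]=0
i=15: outside box; Z[15]=0
i=16: outside box; Z[16]=1 extend→box=[16,17)
i=17: outside box; Z[17]=0
i=18: outside box; Z[18]=4 extend→box=[18,22)
i=19: min(r-i=3, Z[1]=0)=0; Z[19]=0
i=20: min(r-i=2, Z[2]=2)=2; Z[20]=2
i=21: min(r-i=1, Z[3]=0)=0; Z[21]=0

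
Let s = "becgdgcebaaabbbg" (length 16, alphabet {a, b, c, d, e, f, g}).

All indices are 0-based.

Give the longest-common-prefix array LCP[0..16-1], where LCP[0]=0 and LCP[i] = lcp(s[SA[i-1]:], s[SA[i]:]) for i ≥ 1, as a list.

rank→(start, suffix):
  0 → (9, 'aaabbbg')
  1 → (10, 'aabbbg')
  2 → (11, 'abbbg')
  3 → (8, 'baaabbbg')
  4 → (12, 'bbbg')
  5 → (13, 'bbg')
  6 → (0, 'becgdgcebaaabbbg')
  7 → (14, 'bg')
  8 → (6, 'cebaaabbbg')
  9 → (2, 'cgdgcebaaabbbg')
  10 → (4, 'dgcebaaabbbg')
  11 → (7, 'ebaaabbbg')
  12 → (1, 'ecgdgcebaaabbbg')
  13 → (15, 'g')
  14 → (5, 'gcebaaabbbg')
  15 → (3, 'gdgcebaaabbbg')

SA = [9, 10, 11, 8, 12, 13, 0, 14, 6, 2, 4, 7, 1, 15, 5, 3]
i: (SA[i-1],SA[i]) lcp shared
  1: (9,10) 2 'aa'
  2: (10,11) 1 'a'
  3: (11,8) 0 ''
  4: (8,12) 1 'b'
  5: (12,13) 2 'bb'
  6: (13,0) 1 'b'
  7: (0,14) 1 'b'
  8: (14,6) 0 ''
  9: (6,2) 1 'c'
  10: (2,4) 0 ''
  11: (4,7) 0 ''
  12: (7,1) 1 'e'
  13: (1,15) 0 ''
  14: (15,5) 1 'g'
  15: (5,3) 1 'g'

[0, 2, 1, 0, 1, 2, 1, 1, 0, 1, 0, 0, 1, 0, 1, 1]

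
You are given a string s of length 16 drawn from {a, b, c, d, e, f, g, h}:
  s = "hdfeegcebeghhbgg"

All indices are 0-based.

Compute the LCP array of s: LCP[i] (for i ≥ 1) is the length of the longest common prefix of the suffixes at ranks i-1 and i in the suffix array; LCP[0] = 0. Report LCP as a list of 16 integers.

sorted suffixes:
  #0 SA[0]=8  'beghhbgg'
  #1 SA[1]=13  'bgg'
  #2 SA[2]=6  'cebeghhbgg'
  #3 SA[3]=1  'dfeegcebeghhbgg'
  #4 SA[4]=7  'ebeghhbgg'
  #5 SA[5]=3  'eegcebeghhbgg'
  #6 SA[6]=4  'egcebeghhbgg'
  #7 SA[7]=9  'eghhbgg'
  #8 SA[8]=2  'feegcebeghhbgg'
  #9 SA[9]=15  'g'
  #10 SA[10]=5  'gcebeghhbgg'
  #11 SA[11]=14  'gg'
  #12 SA[12]=10  'ghhbgg'
  #13 SA[13]=12  'hbgg'
  #14 SA[14]=0  'hdfeegcebeghhbgg'
  #15 SA[15]=11  'hhbgg'

SA = [8, 13, 6, 1, 7, 3, 4, 9, 2, 15, 5, 14, 10, 12, 0, 11]
rank  pair      lcp
   1  s[8:],s[13:]  1  'b'
   2  s[13:],s[6:]  0  ''
   3  s[6:],s[1:]  0  ''
   4  s[1:],s[7:]  0  ''
   5  s[7:],s[3:]  1  'e'
   6  s[3:],s[4:]  1  'e'
   7  s[4:],s[9:]  2  'eg'
   8  s[9:],s[2:]  0  ''
   9  s[2:],s[15:]  0  ''
  10  s[15:],s[5:]  1  'g'
  11  s[5:],s[14:]  1  'g'
  12  s[14:],s[10:]  1  'g'
  13  s[10:],s[12:]  0  ''
  14  s[12:],s[0:]  1  'h'
  15  s[0:],s[11:]  1  'h'

[0, 1, 0, 0, 0, 1, 1, 2, 0, 0, 1, 1, 1, 0, 1, 1]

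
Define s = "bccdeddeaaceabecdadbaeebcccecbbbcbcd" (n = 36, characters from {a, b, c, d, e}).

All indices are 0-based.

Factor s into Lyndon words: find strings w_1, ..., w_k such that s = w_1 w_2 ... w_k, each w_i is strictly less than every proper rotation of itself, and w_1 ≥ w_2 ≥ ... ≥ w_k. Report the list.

["bccdedde", "aaceabecdadbaeebcccecbbbcbcd"]

emit factor 1: 'bccdedde' (i=0, period=8)
emit factor 2: 'aaceabecdadbaeebcccecbbbcbcd' (i=8, period=28)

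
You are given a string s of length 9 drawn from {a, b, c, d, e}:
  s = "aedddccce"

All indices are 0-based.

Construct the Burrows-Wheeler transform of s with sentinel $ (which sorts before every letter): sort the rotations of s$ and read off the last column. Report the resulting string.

rank  rotation    last
    0  $aedddccce  e
    1  aedddccce$  $
    2  ccce$aeddd  d
    3  cce$aedddc  c
    4  ce$aedddcc  c
    5  dccce$aedd  d
    6  ddccce$aed  d
    7  dddccce$ae  e
    8  e$aedddccc  c
    9  edddccce$a  a

e$dccddeca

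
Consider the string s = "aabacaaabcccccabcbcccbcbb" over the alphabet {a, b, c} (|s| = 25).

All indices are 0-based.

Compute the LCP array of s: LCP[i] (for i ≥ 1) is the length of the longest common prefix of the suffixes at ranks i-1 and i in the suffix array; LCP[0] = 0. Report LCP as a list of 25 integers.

[0, 2, 3, 1, 2, 3, 1, 0, 1, 1, 1, 3, 2, 4, 0, 2, 1, 2, 3, 1, 2, 2, 3, 3, 4]

rank | idx | suffix
   0 |   5 | aaabcccccabcbcccbcbb
   1 |   0 | aabacaaabcccccabcbcccbcbb
   2 |   6 | aabcccccabcbcccbcbb
   3 |   1 | abacaaabcccccabcbcccbcbb
   4 |  14 | abcbcccbcbb
   5 |   7 | abcccccabcbcccbcbb
   6 |   3 | acaaabcccccabcbcccbcbb
   7 |  24 | b
   8 |   2 | bacaaabcccccabcbcccbcbb
   9 |  23 | bb
  10 |  21 | bcbb
  11 |  15 | bcbcccbcbb
  12 |  17 | bcccbcbb
  13 |   8 | bcccccabcbcccbcbb
  14 |   4 | caaabcccccabcbcccbcbb
  15 |  13 | cabcbcccbcbb
  16 |  22 | cbb
  17 |  20 | cbcbb
  18 |  16 | cbcccbcbb
  19 |  12 | ccabcbcccbcbb
  20 |  19 | ccbcbb
  21 |  11 | cccabcbcccbcbb
  22 |  18 | cccbcbb
  23 |  10 | ccccabcbcccbcbb
  24 |   9 | cccccabcbcccbcbb

SA = [5, 0, 6, 1, 14, 7, 3, 24, 2, 23, 21, 15, 17, 8, 4, 13, 22, 20, 16, 12, 19, 11, 18, 10, 9]
i: (SA[i-1],SA[i]) lcp shared
  1: (5,0) 2 'aa'
  2: (0,6) 3 'aab'
  3: (6,1) 1 'a'
  4: (1,14) 2 'ab'
  5: (14,7) 3 'abc'
  6: (7,3) 1 'a'
  7: (3,24) 0 ''
  8: (24,2) 1 'b'
  9: (2,23) 1 'b'
  10: (23,21) 1 'b'
  11: (21,15) 3 'bcb'
  12: (15,17) 2 'bc'
  13: (17,8) 4 'bccc'
  14: (8,4) 0 ''
  15: (4,13) 2 'ca'
  16: (13,22) 1 'c'
  17: (22,20) 2 'cb'
  18: (20,16) 3 'cbc'
  19: (16,12) 1 'c'
  20: (12,19) 2 'cc'
  21: (19,11) 2 'cc'
  22: (11,18) 3 'ccc'
  23: (18,10) 3 'ccc'
  24: (10,9) 4 'cccc'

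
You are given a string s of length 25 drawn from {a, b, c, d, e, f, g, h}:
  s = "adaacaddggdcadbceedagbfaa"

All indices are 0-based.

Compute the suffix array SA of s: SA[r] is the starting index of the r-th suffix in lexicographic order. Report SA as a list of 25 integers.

[24, 23, 2, 3, 0, 12, 5, 19, 14, 21, 11, 4, 15, 1, 18, 13, 10, 6, 7, 17, 16, 22, 20, 9, 8]

rank | idx | suffix
   0 |  24 | a
   1 |  23 | aa
   2 |   2 | aacaddggdcadbceedagbfaa
   3 |   3 | acaddggdcadbceedagbfaa
   4 |   0 | adaacaddggdcadbceedagbfaa
   5 |  12 | adbceedagbfaa
   6 |   5 | addggdcadbceedagbfaa
   7 |  19 | agbfaa
   8 |  14 | bceedagbfaa
   9 |  21 | bfaa
  10 |  11 | cadbceedagbfaa
  11 |   4 | caddggdcadbceedagbfaa
  12 |  15 | ceedagbfaa
  13 |   1 | daacaddggdcadbceedagbfaa
  14 |  18 | dagbfaa
  15 |  13 | dbceedagbfaa
  16 |  10 | dcadbceedagbfaa
  17 |   6 | ddggdcadbceedagbfaa
  18 |   7 | dggdcadbceedagbfaa
  19 |  17 | edagbfaa
  20 |  16 | eedagbfaa
  21 |  22 | faa
  22 |  20 | gbfaa
  23 |   9 | gdcadbceedagbfaa
  24 |   8 | ggdcadbceedagbfaa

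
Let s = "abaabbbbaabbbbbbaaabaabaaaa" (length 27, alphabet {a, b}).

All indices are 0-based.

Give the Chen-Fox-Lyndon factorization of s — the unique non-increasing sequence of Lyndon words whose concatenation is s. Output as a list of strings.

["ab", "aabbbbaabbbbbb", "aaabaab", "a", "a", "a", "a"]

emit factor 1: 'ab' (i=0, period=2)
emit factor 2: 'aabbbbaabbbbbb' (i=2, period=14)
emit factor 3: 'aaabaab' (i=16, period=7)
emit factor 4: 'a' (i=23, period=1)
emit factor 5: 'a' (i=24, period=1)
emit factor 6: 'a' (i=25, period=1)
emit factor 7: 'a' (i=26, period=1)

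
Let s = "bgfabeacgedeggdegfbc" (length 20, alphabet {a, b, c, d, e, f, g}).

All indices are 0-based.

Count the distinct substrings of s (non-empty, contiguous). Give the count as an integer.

rank→(start, suffix):
  0 → (3, 'abeacgedeggdegfbc')
  1 → (6, 'acgedeggdegfbc')
  2 → (18, 'bc')
  3 → (4, 'beacgedeggdegfbc')
  4 → (0, 'bgfabeacgedeggdegfbc')
  5 → (19, 'c')
  6 → (7, 'cgedeggdegfbc')
  7 → (14, 'degfbc')
  8 → (10, 'deggdegfbc')
  9 → (5, 'eacgedeggdegfbc')
  10 → (9, 'edeggdegfbc')
  11 → (15, 'egfbc')
  12 → (11, 'eggdegfbc')
  13 → (2, 'fabeacgedeggdegfbc')
  14 → (17, 'fbc')
  15 → (13, 'gdegfbc')
  16 → (8, 'gedeggdegfbc')
  17 → (1, 'gfabeacgedeggdegfbc')
  18 → (16, 'gfbc')
  19 → (12, 'ggdegfbc')

SA = [3, 6, 18, 4, 0, 19, 7, 14, 10, 5, 9, 15, 11, 2, 17, 13, 8, 1, 16, 12]
i: (SA[i-1],SA[i]) lcp shared
  1: (3,6) 1 'a'
  2: (6,18) 0 ''
  3: (18,4) 1 'b'
  4: (4,0) 1 'b'
  5: (0,19) 0 ''
  6: (19,7) 1 'c'
  7: (7,14) 0 ''
  8: (14,10) 3 'deg'
  9: (10,5) 0 ''
  10: (5,9) 1 'e'
  11: (9,15) 1 'e'
  12: (15,11) 2 'eg'
  13: (11,2) 0 ''
  14: (2,17) 1 'f'
  15: (17,13) 0 ''
  16: (13,8) 1 'g'
  17: (8,1) 1 'g'
  18: (1,16) 2 'gf'
  19: (16,12) 1 'g'

n(n+1)/2 = 20·21/2 = 210
Σ LCP = 0 + 1 + 0 + 1 + 1 + 0 + 1 + 0 + 3 + 0 + 1 + 1 + 2 + 0 + 1 + 0 + 1 + 1 + 2 + 1 = 17
distinct = 210 − 17 = 193

193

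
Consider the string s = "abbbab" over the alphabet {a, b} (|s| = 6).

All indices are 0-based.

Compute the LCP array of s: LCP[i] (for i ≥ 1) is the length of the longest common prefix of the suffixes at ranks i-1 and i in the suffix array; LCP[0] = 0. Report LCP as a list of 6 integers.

[0, 2, 0, 1, 1, 2]

sorted suffixes:
  #0 SA[0]=4  'ab'
  #1 SA[1]=0  'abbbab'
  #2 SA[2]=5  'b'
  #3 SA[3]=3  'bab'
  #4 SA[4]=2  'bbab'
  #5 SA[5]=1  'bbbab'

SA = [4, 0, 5, 3, 2, 1]
rank  pair      lcp
   1  s[4:],s[0:]  2  'ab'
   2  s[0:],s[5:]  0  ''
   3  s[5:],s[3:]  1  'b'
   4  s[3:],s[2:]  1  'b'
   5  s[2:],s[1:]  2  'bb'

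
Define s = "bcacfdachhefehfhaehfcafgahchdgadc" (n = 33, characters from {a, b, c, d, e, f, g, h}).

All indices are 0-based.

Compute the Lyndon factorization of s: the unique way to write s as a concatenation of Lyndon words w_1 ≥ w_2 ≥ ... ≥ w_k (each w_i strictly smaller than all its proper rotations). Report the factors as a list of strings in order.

emit factor 1: 'bc' (i=0, period=2)
emit factor 2: 'acfdachhefehfhaehfcafgahchdgadc' (i=2, period=31)

["bc", "acfdachhefehfhaehfcafgahchdgadc"]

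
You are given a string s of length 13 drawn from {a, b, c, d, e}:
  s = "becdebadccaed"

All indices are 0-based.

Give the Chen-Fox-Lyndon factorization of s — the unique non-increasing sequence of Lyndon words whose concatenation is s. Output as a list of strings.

emit factor 1: 'becde' (i=0, period=5)
emit factor 2: 'b' (i=5, period=1)
emit factor 3: 'adccaed' (i=6, period=7)

["becde", "b", "adccaed"]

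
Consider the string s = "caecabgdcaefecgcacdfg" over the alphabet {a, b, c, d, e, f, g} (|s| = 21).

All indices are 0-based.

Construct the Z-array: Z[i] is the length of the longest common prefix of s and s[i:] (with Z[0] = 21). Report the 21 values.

Z[0]=21
i=1: outside box; Z[1]=0
i=2: outside box; Z[2]=0
i=3: outside box; Z[3]=2 scan→box=[3,5)
i=4: min(r-i=1, Z[1]=0)=0; Z[4]=0
i=5: outside box; Z[5]=0
i=6: outside box; Z[6]=0
i=7: outside box; Z[7]=0
i=8: outside box; Z[8]=3 scan→box=[8,11)
i=9: min(r-i=2, Z[1]=0)=0; Z[9]=0
i=10: min(r-i=1, Z[2]=0)=0; Z[10]=0
i=11: outside box; Z[11]=0
i=12: outside box; Z[12]=0
i=13: outside box; Z[13]=1 scan→box=[13,14)
i=14: outside box; Z[14]=0
i=15: outside box; Z[15]=2 scan→box=[15,17)
i=16: min(r-i=1, Z[1]=0)=0; Z[16]=0
i=17: outside box; Z[17]=1 scan→box=[17,18)
i=18: outside box; Z[18]=0
i=19: outside box; Z[19]=0
i=20: outside box; Z[20]=0

[21, 0, 0, 2, 0, 0, 0, 0, 3, 0, 0, 0, 0, 1, 0, 2, 0, 1, 0, 0, 0]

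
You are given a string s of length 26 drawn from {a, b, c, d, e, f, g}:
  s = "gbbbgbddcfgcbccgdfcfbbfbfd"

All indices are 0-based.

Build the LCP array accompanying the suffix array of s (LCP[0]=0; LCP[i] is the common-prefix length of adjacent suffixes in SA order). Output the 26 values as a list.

[0, 2, 2, 1, 1, 1, 2, 1, 0, 1, 1, 2, 1, 0, 1, 1, 1, 0, 2, 1, 1, 1, 0, 2, 1, 1]

rank→(start, suffix):
  0 → (1, 'bbbgbddcfgcbccgdfcfbbfbfd')
  1 → (20, 'bbfbfd')
  2 → (2, 'bbgbddcfgcbccgdfcfbbfbfd')
  3 → (12, 'bccgdfcfbbfbfd')
  4 → (5, 'bddcfgcbccgdfcfbbfbfd')
  5 → (21, 'bfbfd')
  6 → (23, 'bfd')
  7 → (3, 'bgbddcfgcbccgdfcfbbfbfd')
  8 → (11, 'cbccgdfcfbbfbfd')
  9 → (13, 'ccgdfcfbbfbfd')
  10 → (18, 'cfbbfbfd')
  11 → (8, 'cfgcbccgdfcfbbfbfd')
  12 → (14, 'cgdfcfbbfbfd')
  13 → (25, 'd')
  14 → (7, 'dcfgcbccgdfcfbbfbfd')
  15 → (6, 'ddcfgcbccgdfcfbbfbfd')
  16 → (16, 'dfcfbbfbfd')
  17 → (19, 'fbbfbfd')
  18 → (22, 'fbfd')
  19 → (17, 'fcfbbfbfd')
  20 → (24, 'fd')
  21 → (9, 'fgcbccgdfcfbbfbfd')
  22 → (0, 'gbbbgbddcfgcbccgdfcfbbfbfd')
  23 → (4, 'gbddcfgcbccgdfcfbbfbfd')
  24 → (10, 'gcbccgdfcfbbfbfd')
  25 → (15, 'gdfcfbbfbfd')

SA = [1, 20, 2, 12, 5, 21, 23, 3, 11, 13, 18, 8, 14, 25, 7, 6, 16, 19, 22, 17, 24, 9, 0, 4, 10, 15]
rank  pair      lcp
   1  s[1:],s[20:]  2  'bb'
   2  s[20:],s[2:]  2  'bb'
   3  s[2:],s[12:]  1  'b'
   4  s[12:],s[5:]  1  'b'
   5  s[5:],s[21:]  1  'b'
   6  s[21:],s[23:]  2  'bf'
   7  s[23:],s[3:]  1  'b'
   8  s[3:],s[11:]  0  ''
   9  s[11:],s[13:]  1  'c'
  10  s[13:],s[18:]  1  'c'
  11  s[18:],s[8:]  2  'cf'
  12  s[8:],s[14:]  1  'c'
  13  s[14:],s[25:]  0  ''
  14  s[25:],s[7:]  1  'd'
  15  s[7:],s[6:]  1  'd'
  16  s[6:],s[16:]  1  'd'
  17  s[16:],s[19:]  0  ''
  18  s[19:],s[22:]  2  'fb'
  19  s[22:],s[17:]  1  'f'
  20  s[17:],s[24:]  1  'f'
  21  s[24:],s[9:]  1  'f'
  22  s[9:],s[0:]  0  ''
  23  s[0:],s[4:]  2  'gb'
  24  s[4:],s[10:]  1  'g'
  25  s[10:],s[15:]  1  'g'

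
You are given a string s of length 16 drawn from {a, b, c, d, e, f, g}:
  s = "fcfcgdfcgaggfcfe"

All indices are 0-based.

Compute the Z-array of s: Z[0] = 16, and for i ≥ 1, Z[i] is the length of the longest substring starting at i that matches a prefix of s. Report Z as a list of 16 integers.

[16, 0, 2, 0, 0, 0, 2, 0, 0, 0, 0, 0, 3, 0, 1, 0]

Z[0]=16
i=1: fresh scan; Z[1]=0
i=2: fresh scan; Z[2]=2 grow→box=[2,4)
i=3: min(r-i=1, Z[1]=0)=0; Z[3]=0
i=4: fresh scan; Z[4]=0
i=5: fresh scan; Z[5]=0
i=6: fresh scan; Z[6]=2 grow→box=[6,8)
i=7: min(r-i=1, Z[1]=0)=0; Z[7]=0
i=8: fresh scan; Z[8]=0
i=9: fresh scan; Z[9]=0
i=10: fresh scan; Z[10]=0
i=11: fresh scan; Z[11]=0
i=12: fresh scan; Z[12]=3 grow→box=[12,15)
i=13: min(r-i=2, Z[1]=0)=0; Z[13]=0
i=14: min(r-i=1, Z[2]=2)=1; Z[14]=1
i=15: fresh scan; Z[15]=0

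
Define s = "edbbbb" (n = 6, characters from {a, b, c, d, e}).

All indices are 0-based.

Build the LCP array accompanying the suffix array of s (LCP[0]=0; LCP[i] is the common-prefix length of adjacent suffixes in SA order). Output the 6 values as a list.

[0, 1, 2, 3, 0, 0]

sorted suffixes:
  #0 SA[0]=5  'b'
  #1 SA[1]=4  'bb'
  #2 SA[2]=3  'bbb'
  #3 SA[3]=2  'bbbb'
  #4 SA[4]=1  'dbbbb'
  #5 SA[5]=0  'edbbbb'

SA = [5, 4, 3, 2, 1, 0]
[i] adj suffixes → lcp
  [1] 5/4 → 1 ('b')
  [2] 4/3 → 2 ('bb')
  [3] 3/2 → 3 ('bbb')
  [4] 2/1 → 0 ('')
  [5] 1/0 → 0 ('')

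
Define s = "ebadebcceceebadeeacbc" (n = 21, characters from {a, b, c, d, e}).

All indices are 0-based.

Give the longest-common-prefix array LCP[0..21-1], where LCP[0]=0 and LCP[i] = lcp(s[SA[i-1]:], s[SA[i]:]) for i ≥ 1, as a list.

[0, 1, 3, 0, 4, 1, 2, 0, 1, 1, 1, 2, 0, 2, 0, 1, 5, 2, 1, 1, 2]

sorted suffixes:
  #0 SA[0]=17  'acbc'
  #1 SA[1]=2  'adebcceceebadeeacbc'
  #2 SA[2]=13  'adeeacbc'
  #3 SA[3]=1  'badebcceceebadeeacbc'
  #4 SA[4]=12  'badeeacbc'
  #5 SA[5]=19  'bc'
  #6 SA[6]=5  'bcceceebadeeacbc'
  #7 SA[7]=20  'c'
  #8 SA[8]=18  'cbc'
  #9 SA[9]=6  'cceceebadeeacbc'
  #10 SA[10]=7  'ceceebadeeacbc'
  #11 SA[11]=9  'ceebadeeacbc'
  #12 SA[12]=3  'debcceceebadeeacbc'
  #13 SA[13]=14  'deeacbc'
  #14 SA[14]=16  'eacbc'
  #15 SA[15]=0  'ebadebcceceebadeeacbc'
  #16 SA[16]=11  'ebadeeacbc'
  #17 SA[17]=4  'ebcceceebadeeacbc'
  #18 SA[18]=8  'eceebadeeacbc'
  #19 SA[19]=15  'eeacbc'
  #20 SA[20]=10  'eebadeeacbc'

SA = [17, 2, 13, 1, 12, 19, 5, 20, 18, 6, 7, 9, 3, 14, 16, 0, 11, 4, 8, 15, 10]
i: (SA[i-1],SA[i]) lcp shared
  1: (17,2) 1 'a'
  2: (2,13) 3 'ade'
  3: (13,1) 0 ''
  4: (1,12) 4 'bade'
  5: (12,19) 1 'b'
  6: (19,5) 2 'bc'
  7: (5,20) 0 ''
  8: (20,18) 1 'c'
  9: (18,6) 1 'c'
  10: (6,7) 1 'c'
  11: (7,9) 2 'ce'
  12: (9,3) 0 ''
  13: (3,14) 2 'de'
  14: (14,16) 0 ''
  15: (16,0) 1 'e'
  16: (0,11) 5 'ebade'
  17: (11,4) 2 'eb'
  18: (4,8) 1 'e'
  19: (8,15) 1 'e'
  20: (15,10) 2 'ee'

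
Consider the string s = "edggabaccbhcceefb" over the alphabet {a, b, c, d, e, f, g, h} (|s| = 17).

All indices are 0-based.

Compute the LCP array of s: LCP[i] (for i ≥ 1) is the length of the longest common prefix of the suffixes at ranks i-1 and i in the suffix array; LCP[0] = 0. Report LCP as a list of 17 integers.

[0, 1, 0, 1, 1, 0, 1, 2, 1, 0, 0, 1, 1, 0, 0, 1, 0]

rank→(start, suffix):
  0 → (4, 'abaccbhcceefb')
  1 → (6, 'accbhcceefb')
  2 → (16, 'b')
  3 → (5, 'baccbhcceefb')
  4 → (9, 'bhcceefb')
  5 → (8, 'cbhcceefb')
  6 → (7, 'ccbhcceefb')
  7 → (11, 'cceefb')
  8 → (12, 'ceefb')
  9 → (1, 'dggabaccbhcceefb')
  10 → (0, 'edggabaccbhcceefb')
  11 → (13, 'eefb')
  12 → (14, 'efb')
  13 → (15, 'fb')
  14 → (3, 'gabaccbhcceefb')
  15 → (2, 'ggabaccbhcceefb')
  16 → (10, 'hcceefb')

SA = [4, 6, 16, 5, 9, 8, 7, 11, 12, 1, 0, 13, 14, 15, 3, 2, 10]
[i] adj suffixes → lcp
  [1] 4/6 → 1 ('a')
  [2] 6/16 → 0 ('')
  [3] 16/5 → 1 ('b')
  [4] 5/9 → 1 ('b')
  [5] 9/8 → 0 ('')
  [6] 8/7 → 1 ('c')
  [7] 7/11 → 2 ('cc')
  [8] 11/12 → 1 ('c')
  [9] 12/1 → 0 ('')
  [10] 1/0 → 0 ('')
  [11] 0/13 → 1 ('e')
  [12] 13/14 → 1 ('e')
  [13] 14/15 → 0 ('')
  [14] 15/3 → 0 ('')
  [15] 3/2 → 1 ('g')
  [16] 2/10 → 0 ('')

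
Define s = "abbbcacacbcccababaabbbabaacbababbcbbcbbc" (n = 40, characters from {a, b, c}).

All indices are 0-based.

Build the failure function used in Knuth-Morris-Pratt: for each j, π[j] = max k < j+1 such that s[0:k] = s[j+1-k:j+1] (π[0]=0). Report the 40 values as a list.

π[0] = 0
j=1 s[j]='b': π[1]=0 (border '')
j=2 s[j]='b': π[2]=0 (border '')
j=3 s[j]='b': π[3]=0 (border '')
j=4 s[j]='c': π[4]=0 (border '')
j=5 s[j]='a': π[5]=1 (border 'a')
j=6 s[j]='c': k: 1→0; π[6]=0 (border '')
j=7 s[j]='a': π[7]=1 (border 'a')
j=8 s[j]='c': k: 1→0; π[8]=0 (border '')
j=9 s[j]='b': π[9]=0 (border '')
j=10 s[j]='c': π[10]=0 (border '')
j=11 s[j]='c': π[11]=0 (border '')
j=12 s[j]='c': π[12]=0 (border '')
j=13 s[j]='a': π[13]=1 (border 'a')
j=14 s[j]='b': π[14]=2 (border 'ab')
j=15 s[j]='a': k: 2→0; π[15]=1 (border 'a')
j=16 s[j]='b': π[16]=2 (border 'ab')
j=17 s[j]='a': k: 2→0; π[17]=1 (border 'a')
j=18 s[j]='a': k: 1→0; π[18]=1 (border 'a')
j=19 s[j]='b': π[19]=2 (border 'ab')
j=20 s[j]='b': π[20]=3 (border 'abb')
j=21 s[j]='b': π[21]=4 (border 'abbb')
j=22 s[j]='a': k: 4→0; π[22]=1 (border 'a')
j=23 s[j]='b': π[23]=2 (border 'ab')
j=24 s[j]='a': k: 2→0; π[24]=1 (border 'a')
j=25 s[j]='a': k: 1→0; π[25]=1 (border 'a')
j=26 s[j]='c': k: 1→0; π[26]=0 (border '')
j=27 s[j]='b': π[27]=0 (border '')
j=28 s[j]='a': π[28]=1 (border 'a')
j=29 s[j]='b': π[29]=2 (border 'ab')
j=30 s[j]='a': k: 2→0; π[30]=1 (border 'a')
j=31 s[j]='b': π[31]=2 (border 'ab')
j=32 s[j]='b': π[32]=3 (border 'abb')
j=33 s[j]='c': k: 3→0; π[33]=0 (border '')
j=34 s[j]='b': π[34]=0 (border '')
j=35 s[j]='b': π[35]=0 (border '')
j=36 s[j]='c': π[36]=0 (border '')
j=37 s[j]='b': π[37]=0 (border '')
j=38 s[j]='b': π[38]=0 (border '')
j=39 s[j]='c': π[39]=0 (border '')

[0, 0, 0, 0, 0, 1, 0, 1, 0, 0, 0, 0, 0, 1, 2, 1, 2, 1, 1, 2, 3, 4, 1, 2, 1, 1, 0, 0, 1, 2, 1, 2, 3, 0, 0, 0, 0, 0, 0, 0]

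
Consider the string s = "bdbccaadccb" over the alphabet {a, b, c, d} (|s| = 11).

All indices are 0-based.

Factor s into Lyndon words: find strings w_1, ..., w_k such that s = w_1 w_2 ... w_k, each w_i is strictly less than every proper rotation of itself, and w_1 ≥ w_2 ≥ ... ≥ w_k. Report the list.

emit factor 1: 'bd' (i=0, period=2)
emit factor 2: 'bcc' (i=2, period=3)
emit factor 3: 'aadccb' (i=5, period=6)

["bd", "bcc", "aadccb"]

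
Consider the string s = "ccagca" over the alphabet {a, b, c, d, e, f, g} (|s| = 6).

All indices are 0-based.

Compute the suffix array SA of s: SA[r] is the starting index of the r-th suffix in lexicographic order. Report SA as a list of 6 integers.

[5, 2, 4, 1, 0, 3]

rank→(start, suffix):
  0 → (5, 'a')
  1 → (2, 'agca')
  2 → (4, 'ca')
  3 → (1, 'cagca')
  4 → (0, 'ccagca')
  5 → (3, 'gca')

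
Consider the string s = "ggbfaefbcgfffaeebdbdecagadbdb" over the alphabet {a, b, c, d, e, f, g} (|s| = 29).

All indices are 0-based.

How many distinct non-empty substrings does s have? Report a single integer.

rank | idx | suffix
   0 |  24 | adbdb
   1 |  13 | aeebdbdecagadbdb
   2 |   4 | aefbcgfffaeebdbdecagadbdb
   3 |  22 | agadbdb
   4 |  28 | b
   5 |   7 | bcgfffaeebdbdecagadbdb
   6 |  26 | bdb
   7 |  16 | bdbdecagadbdb
   8 |  18 | bdecagadbdb
   9 |   2 | bfaefbcgfffaeebdbdecagadbdb
  10 |  21 | cagadbdb
  11 |   8 | cgfffaeebdbdecagadbdb
  12 |  27 | db
  13 |  25 | dbdb
  14 |  17 | dbdecagadbdb
  15 |  19 | decagadbdb
  16 |  15 | ebdbdecagadbdb
  17 |  20 | ecagadbdb
  18 |  14 | eebdbdecagadbdb
  19 |   5 | efbcgfffaeebdbdecagadbdb
  20 |  12 | faeebdbdecagadbdb
  21 |   3 | faefbcgfffaeebdbdecagadbdb
  22 |   6 | fbcgfffaeebdbdecagadbdb
  23 |  11 | ffaeebdbdecagadbdb
  24 |  10 | fffaeebdbdecagadbdb
  25 |  23 | gadbdb
  26 |   1 | gbfaefbcgfffaeebdbdecagadbdb
  27 |   9 | gfffaeebdbdecagadbdb
  28 |   0 | ggbfaefbcgfffaeebdbdecagadbdb

SA = [24, 13, 4, 22, 28, 7, 26, 16, 18, 2, 21, 8, 27, 25, 17, 19, 15, 20, 14, 5, 12, 3, 6, 11, 10, 23, 1, 9, 0]
rank  pair      lcp
   1  s[24:],s[13:]  1  'a'
   2  s[13:],s[4:]  2  'ae'
   3  s[4:],s[22:]  1  'a'
   4  s[22:],s[28:]  0  ''
   5  s[28:],s[7:]  1  'b'
   6  s[7:],s[26:]  1  'b'
   7  s[26:],s[16:]  3  'bdb'
   8  s[16:],s[18:]  2  'bd'
   9  s[18:],s[2:]  1  'b'
  10  s[2:],s[21:]  0  ''
  11  s[21:],s[8:]  1  'c'
  12  s[8:],s[27:]  0  ''
  13  s[27:],s[25:]  2  'db'
  14  s[25:],s[17:]  3  'dbd'
  15  s[17:],s[19:]  1  'd'
  16  s[19:],s[15:]  0  ''
  17  s[15:],s[20:]  1  'e'
  18  s[20:],s[14:]  1  'e'
  19  s[14:],s[5:]  1  'e'
  20  s[5:],s[12:]  0  ''
  21  s[12:],s[3:]  3  'fae'
  22  s[3:],s[6:]  1  'f'
  23  s[6:],s[11:]  1  'f'
  24  s[11:],s[10:]  2  'ff'
  25  s[10:],s[23:]  0  ''
  26  s[23:],s[1:]  1  'g'
  27  s[1:],s[9:]  1  'g'
  28  s[9:],s[0:]  1  'g'

n(n+1)/2 = 29·30/2 = 435
Σ LCP = 0 + 1 + 2 + 1 + 0 + 1 + 1 + 3 + 2 + 1 + 0 + 1 + 0 + 2 + 3 + 1 + 0 + 1 + 1 + 1 + 0 + 3 + 1 + 1 + 2 + 0 + 1 + 1 + 1 = 32
distinct = 435 − 32 = 403

403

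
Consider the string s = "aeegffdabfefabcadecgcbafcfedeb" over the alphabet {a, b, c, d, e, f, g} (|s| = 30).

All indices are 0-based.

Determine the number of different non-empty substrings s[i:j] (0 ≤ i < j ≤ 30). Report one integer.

sorted suffixes:
  #0 SA[0]=12  'abcadecgcbafcfedeb'
  #1 SA[1]=7  'abfefabcadecgcbafcfedeb'
  #2 SA[2]=15  'adecgcbafcfedeb'
  #3 SA[3]=0  'aeegffdabfefabcadecgcbafcfedeb'
  #4 SA[4]=22  'afcfedeb'
  #5 SA[5]=29  'b'
  #6 SA[6]=21  'bafcfedeb'
  #7 SA[7]=13  'bcadecgcbafcfedeb'
  #8 SA[8]=8  'bfefabcadecgcbafcfedeb'
  #9 SA[9]=14  'cadecgcbafcfedeb'
  #10 SA[10]=20  'cbafcfedeb'
  #11 SA[11]=24  'cfedeb'
  #12 SA[12]=18  'cgcbafcfedeb'
  #13 SA[13]=6  'dabfefabcadecgcbafcfedeb'
  #14 SA[14]=27  'deb'
  #15 SA[15]=16  'decgcbafcfedeb'
  #16 SA[16]=28  'eb'
  #17 SA[17]=17  'ecgcbafcfedeb'
  #18 SA[18]=26  'edeb'
  #19 SA[19]=1  'eegffdabfefabcadecgcbafcfedeb'
  #20 SA[20]=10  'efabcadecgcbafcfedeb'
  #21 SA[21]=2  'egffdabfefabcadecgcbafcfedeb'
  #22 SA[22]=11  'fabcadecgcbafcfedeb'
  #23 SA[23]=23  'fcfedeb'
  #24 SA[24]=5  'fdabfefabcadecgcbafcfedeb'
  #25 SA[25]=25  'fedeb'
  #26 SA[26]=9  'fefabcadecgcbafcfedeb'
  #27 SA[27]=4  'ffdabfefabcadecgcbafcfedeb'
  #28 SA[28]=19  'gcbafcfedeb'
  #29 SA[29]=3  'gffdabfefabcadecgcbafcfedeb'

SA = [12, 7, 15, 0, 22, 29, 21, 13, 8, 14, 20, 24, 18, 6, 27, 16, 28, 17, 26, 1, 10, 2, 11, 23, 5, 25, 9, 4, 19, 3]
i: (SA[i-1],SA[i]) lcp shared
  1: (12,7) 2 'ab'
  2: (7,15) 1 'a'
  3: (15,0) 1 'a'
  4: (0,22) 1 'a'
  5: (22,29) 0 ''
  6: (29,21) 1 'b'
  7: (21,13) 1 'b'
  8: (13,8) 1 'b'
  9: (8,14) 0 ''
  10: (14,20) 1 'c'
  11: (20,24) 1 'c'
  12: (24,18) 1 'c'
  13: (18,6) 0 ''
  14: (6,27) 1 'd'
  15: (27,16) 2 'de'
  16: (16,28) 0 ''
  17: (28,17) 1 'e'
  18: (17,26) 1 'e'
  19: (26,1) 1 'e'
  20: (1,10) 1 'e'
  21: (10,2) 1 'e'
  22: (2,11) 0 ''
  23: (11,23) 1 'f'
  24: (23,5) 1 'f'
  25: (5,25) 1 'f'
  26: (25,9) 2 'fe'
  27: (9,4) 1 'f'
  28: (4,19) 0 ''
  29: (19,3) 1 'g'

n(n+1)/2 = 30·31/2 = 465
Σ LCP = 0 + 2 + 1 + 1 + 1 + 0 + 1 + 1 + 1 + 0 + 1 + 1 + 1 + 0 + 1 + 2 + 0 + 1 + 1 + 1 + 1 + 1 + 0 + 1 + 1 + 1 + 2 + 1 + 0 + 1 = 26
distinct = 465 − 26 = 439

439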